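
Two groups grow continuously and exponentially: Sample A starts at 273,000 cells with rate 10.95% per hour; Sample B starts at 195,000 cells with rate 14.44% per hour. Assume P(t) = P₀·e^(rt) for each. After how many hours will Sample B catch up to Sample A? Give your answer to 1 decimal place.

273000·e^(0.1095t) = 195000·e^(0.1444t)
273000/195000 = e^((0.1444 − 0.1095)t) → ln(1.4) = 0.0349·t
t = 0.33647 / 0.0349

t ≈ 9.6 hours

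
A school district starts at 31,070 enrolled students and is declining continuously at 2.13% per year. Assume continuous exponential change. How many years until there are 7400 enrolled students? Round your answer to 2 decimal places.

7400 = 31070 · e^(-0.0213·t)
t = ln(7400/31070) / -0.0213 = ln(0.23817) / -0.0213 = -1.43476 / -0.0213

t ≈ 67.36 years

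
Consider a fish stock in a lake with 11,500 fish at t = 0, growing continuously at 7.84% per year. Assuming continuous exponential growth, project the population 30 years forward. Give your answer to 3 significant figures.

≈ 121,000 fish

P(30) = 11500 · e^(0.0784·30) = 11500 · e^(2.352)
= 11500 · 10.50656 ≈ 120825.46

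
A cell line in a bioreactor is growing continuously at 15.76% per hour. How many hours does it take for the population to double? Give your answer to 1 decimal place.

doubling time = ln(2) / |r| = 0.69315 / 0.1576

doubling time ≈ 4.4 hours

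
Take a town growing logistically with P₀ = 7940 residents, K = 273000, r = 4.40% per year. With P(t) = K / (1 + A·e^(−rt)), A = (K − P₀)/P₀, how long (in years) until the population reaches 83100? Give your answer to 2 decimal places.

t ≈ 60.95 years

A = (273000 − 7940)/7940 = 33.38287
83100 = 273000/(1 + 33.38287·e^(−0.044t)) → 1 + 33.38287·e^(−0.044t) = 3.2852
e^(−0.044t) = 0.068454 → t = ln(14.6083)/0.044 = 2.68159/0.044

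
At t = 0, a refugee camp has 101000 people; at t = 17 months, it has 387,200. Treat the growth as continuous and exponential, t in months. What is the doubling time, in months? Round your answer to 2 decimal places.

doubling time ≈ 8.77 months

r = ln(387200/101000) / 17 = ln(3.83366) / 17 ≈ 0.079048 per month
doubling time = ln 2 / |r| = 0.69315 / 0.079048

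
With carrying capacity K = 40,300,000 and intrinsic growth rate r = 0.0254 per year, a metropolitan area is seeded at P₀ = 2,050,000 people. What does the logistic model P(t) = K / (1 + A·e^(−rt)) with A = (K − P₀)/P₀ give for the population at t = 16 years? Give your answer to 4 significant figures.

A = (40300000 − 2050000)/2050000 = 18.65854
P(16) = 40300000 / (1 + 18.65854·e^(−0.0254·16)) = 40300000 / (1 + 18.65854·0.666044)
= 40300000 / 13.4274 ≈ 3001325.5

≈ 3,001,000 people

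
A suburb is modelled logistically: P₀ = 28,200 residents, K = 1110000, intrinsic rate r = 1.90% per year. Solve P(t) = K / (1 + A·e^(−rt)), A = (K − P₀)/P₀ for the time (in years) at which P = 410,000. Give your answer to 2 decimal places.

A = (1110000 − 28200)/28200 = 38.3617
410000 = 1110000/(1 + 38.3617·e^(−0.019t)) → 1 + 38.3617·e^(−0.019t) = 2.70732
e^(−0.019t) = 0.044506 → t = ln(22.469)/0.019 = 3.11214/0.019

t ≈ 163.80 years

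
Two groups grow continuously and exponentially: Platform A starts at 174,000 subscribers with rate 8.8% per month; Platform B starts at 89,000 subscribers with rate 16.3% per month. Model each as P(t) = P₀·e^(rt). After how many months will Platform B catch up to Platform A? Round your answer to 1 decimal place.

174000·e^(0.088t) = 89000·e^(0.163t)
174000/89000 = e^((0.163 − 0.088)t) → ln(1.95506) = 0.075·t
t = 0.67042 / 0.075

t ≈ 8.9 months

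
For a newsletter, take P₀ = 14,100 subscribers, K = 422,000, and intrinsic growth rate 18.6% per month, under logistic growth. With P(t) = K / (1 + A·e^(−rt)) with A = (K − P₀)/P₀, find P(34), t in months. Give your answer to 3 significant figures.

A = (422000 − 14100)/14100 = 28.92908
P(34) = 422000 / (1 + 28.92908·e^(−0.186·34)) = 422000 / (1 + 28.92908·0.001793)
= 422000 / 1.05186 ≈ 401192.99

≈ 401,000 subscribers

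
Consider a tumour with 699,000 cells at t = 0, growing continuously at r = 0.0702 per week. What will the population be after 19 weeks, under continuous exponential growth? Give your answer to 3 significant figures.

≈ 2,650,000 cells

P(19) = 699000 · e^(0.0702·19) = 699000 · e^(1.3338)
= 699000 · 3.79544 ≈ 2653011.64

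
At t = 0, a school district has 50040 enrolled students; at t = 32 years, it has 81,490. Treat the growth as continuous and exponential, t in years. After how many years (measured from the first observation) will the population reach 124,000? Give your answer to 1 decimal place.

r = ln(81490/50040) / 32 ≈ 0.015239 per year
t = ln(124000/50040) / r = 0.90746 / 0.015239 ≈ 59.547

t ≈ 59.5 years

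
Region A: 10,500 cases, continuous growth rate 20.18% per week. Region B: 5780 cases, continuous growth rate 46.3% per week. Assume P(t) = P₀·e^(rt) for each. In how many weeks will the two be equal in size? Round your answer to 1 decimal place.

10500·e^(0.2018t) = 5780·e^(0.463t)
10500/5780 = e^((0.463 − 0.2018)t) → ln(1.81661) = 0.2612·t
t = 0.59697 / 0.2612

t ≈ 2.3 weeks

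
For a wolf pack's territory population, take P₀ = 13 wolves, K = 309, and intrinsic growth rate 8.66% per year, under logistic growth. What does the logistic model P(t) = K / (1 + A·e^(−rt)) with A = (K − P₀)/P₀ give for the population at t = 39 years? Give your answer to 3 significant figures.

A = (309 − 13)/13 = 22.76923
P(39) = 309 / (1 + 22.76923·e^(−0.0866·39)) = 309 / (1 + 22.76923·0.034136)
= 309 / 1.77725 ≈ 173.86

≈ 174 wolves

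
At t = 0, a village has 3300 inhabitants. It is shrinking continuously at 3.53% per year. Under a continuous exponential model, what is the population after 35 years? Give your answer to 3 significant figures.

P(35) = 3300 · e^(-0.0353·35) = 3300 · e^(-1.2355)
= 3300 · 0.29069 ≈ 959.27

≈ 959 inhabitants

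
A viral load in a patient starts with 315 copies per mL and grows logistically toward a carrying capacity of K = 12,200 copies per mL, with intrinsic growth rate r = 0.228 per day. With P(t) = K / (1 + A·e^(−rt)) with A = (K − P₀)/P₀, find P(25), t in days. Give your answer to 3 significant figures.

≈ 10,800 copies per mL

A = (12200 − 315)/315 = 37.73016
P(25) = 12200 / (1 + 37.73016·e^(−0.228·25)) = 12200 / (1 + 37.73016·0.003346)
= 12200 / 1.12624 ≈ 10832.47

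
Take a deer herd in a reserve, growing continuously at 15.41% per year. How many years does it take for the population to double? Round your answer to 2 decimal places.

doubling time = ln(2) / |r| = 0.69315 / 0.1541

doubling time ≈ 4.50 years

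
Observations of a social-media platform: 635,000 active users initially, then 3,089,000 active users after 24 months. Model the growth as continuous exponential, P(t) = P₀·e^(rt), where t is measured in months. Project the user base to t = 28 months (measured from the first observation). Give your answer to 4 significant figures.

r = ln(3089000/635000) / 24 ≈ 0.065916 per month
P(28) = 635000 · e^(0.065916·28) = 635000 · 6.33216 ≈ 4020918.52

≈ 4,021,000 active users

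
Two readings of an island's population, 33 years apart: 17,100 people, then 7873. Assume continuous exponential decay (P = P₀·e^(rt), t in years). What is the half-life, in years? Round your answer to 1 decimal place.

half-life ≈ 29.5 years

r = ln(7873/17100) / 33 = ln(0.46041) / 33 ≈ -0.023504 per year
half-life = ln 2 / |r| = 0.69315 / 0.023504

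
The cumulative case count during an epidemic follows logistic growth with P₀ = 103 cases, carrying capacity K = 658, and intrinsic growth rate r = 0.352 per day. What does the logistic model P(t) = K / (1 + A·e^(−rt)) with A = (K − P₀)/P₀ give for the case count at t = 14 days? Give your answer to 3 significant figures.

≈ 633 cases

A = (658 − 103)/103 = 5.38835
P(14) = 658 / (1 + 5.38835·e^(−0.352·14)) = 658 / (1 + 5.38835·0.007241)
= 658 / 1.03902 ≈ 633.29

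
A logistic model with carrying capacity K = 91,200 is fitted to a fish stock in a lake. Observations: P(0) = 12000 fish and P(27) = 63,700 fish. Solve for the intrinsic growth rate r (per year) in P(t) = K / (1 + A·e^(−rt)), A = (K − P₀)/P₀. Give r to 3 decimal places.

r ≈ 0.101 per year

A = (91200 − 12000)/12000 = 6.6
63700 = 91200/(1 + 6.6·e^(−r·27)) → e^(−27r) = (1.43171 − 1)/6.6 = 0.065411
r = −ln(0.065411)/27 = 2.72707/27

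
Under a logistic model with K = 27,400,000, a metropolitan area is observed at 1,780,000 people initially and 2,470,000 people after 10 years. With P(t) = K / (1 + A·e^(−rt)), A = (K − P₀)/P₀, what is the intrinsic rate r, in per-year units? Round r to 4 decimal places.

A = (27400000 − 1780000)/1780000 = 14.39326
2470000 = 27400000/(1 + 14.39326·e^(−r·10)) → e^(−10r) = (11.09312 − 1)/14.39326 = 0.701239
r = −ln(0.701239)/10 = 0.35491/10

r ≈ 0.0355 per year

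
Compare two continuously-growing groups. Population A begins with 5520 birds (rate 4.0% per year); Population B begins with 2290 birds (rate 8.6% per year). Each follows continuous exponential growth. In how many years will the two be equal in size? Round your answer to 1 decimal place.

t ≈ 19.1 years

5520·e^(0.04t) = 2290·e^(0.086t)
5520/2290 = e^((0.086 − 0.04)t) → ln(2.41048) = 0.046·t
t = 0.87983 / 0.046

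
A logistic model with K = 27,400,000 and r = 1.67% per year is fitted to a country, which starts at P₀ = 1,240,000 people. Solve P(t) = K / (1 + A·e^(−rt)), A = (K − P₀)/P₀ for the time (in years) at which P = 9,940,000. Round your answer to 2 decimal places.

A = (27400000 − 1240000)/1240000 = 21.09677
9940000 = 27400000/(1 + 21.09677·e^(−0.0167t)) → 1 + 21.09677·e^(−0.0167t) = 2.75654
e^(−0.0167t) = 0.083261 → t = ln(12.01042)/0.0167 = 2.48577/0.0167

t ≈ 148.85 years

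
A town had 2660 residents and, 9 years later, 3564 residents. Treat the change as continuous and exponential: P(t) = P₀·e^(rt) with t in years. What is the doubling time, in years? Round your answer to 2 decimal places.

r = ln(3564/2660) / 9 = ln(1.33985) / 9 ≈ 0.032506 per year
doubling time = ln 2 / |r| = 0.69315 / 0.032506

doubling time ≈ 21.32 years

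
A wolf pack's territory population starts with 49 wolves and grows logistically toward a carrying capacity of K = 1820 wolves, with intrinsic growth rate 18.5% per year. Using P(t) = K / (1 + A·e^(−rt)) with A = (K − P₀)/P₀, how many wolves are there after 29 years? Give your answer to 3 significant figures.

≈ 1,560 wolves

A = (1820 − 49)/49 = 36.14286
P(29) = 1820 / (1 + 36.14286·e^(−0.185·29)) = 1820 / (1 + 36.14286·0.004677)
= 1820 / 1.16906 ≈ 1556.81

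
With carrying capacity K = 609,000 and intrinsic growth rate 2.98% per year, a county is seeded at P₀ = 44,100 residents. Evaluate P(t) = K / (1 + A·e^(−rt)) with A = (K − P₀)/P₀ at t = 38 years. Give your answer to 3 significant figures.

≈ 119,000 residents

A = (609000 − 44100)/44100 = 12.80952
P(38) = 609000 / (1 + 12.80952·e^(−0.0298·38)) = 609000 / (1 + 12.80952·0.322259)
= 609000 / 5.12798 ≈ 118760.14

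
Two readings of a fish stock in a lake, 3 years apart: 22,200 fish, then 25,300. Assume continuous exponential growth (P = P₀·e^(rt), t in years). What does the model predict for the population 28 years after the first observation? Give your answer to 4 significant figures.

≈ 75,190 fish

r = ln(25300/22200) / 3 ≈ 0.043571 per year
P(28) = 22200 · e^(0.043571·28) = 22200 · 3.38712 ≈ 75194.04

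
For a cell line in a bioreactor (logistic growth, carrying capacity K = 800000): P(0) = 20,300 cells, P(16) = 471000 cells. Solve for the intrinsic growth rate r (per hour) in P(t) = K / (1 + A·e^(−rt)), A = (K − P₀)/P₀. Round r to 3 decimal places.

A = (800000 − 20300)/20300 = 38.40887
471000 = 800000/(1 + 38.40887·e^(−r·16)) → e^(−16r) = (1.69851 − 1)/38.40887 = 0.018186
r = −ln(0.018186)/16 = 4.00709/16

r ≈ 0.250 per hour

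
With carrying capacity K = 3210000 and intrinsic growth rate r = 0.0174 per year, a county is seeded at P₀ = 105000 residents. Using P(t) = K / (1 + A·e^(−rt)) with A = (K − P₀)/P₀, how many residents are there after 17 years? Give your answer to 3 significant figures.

≈ 140,000 residents

A = (3210000 − 105000)/105000 = 29.57143
P(17) = 3210000 / (1 + 29.57143·e^(−0.0174·17)) = 3210000 / (1 + 29.57143·0.743936)
= 3210000 / 22.99926 ≈ 139569.73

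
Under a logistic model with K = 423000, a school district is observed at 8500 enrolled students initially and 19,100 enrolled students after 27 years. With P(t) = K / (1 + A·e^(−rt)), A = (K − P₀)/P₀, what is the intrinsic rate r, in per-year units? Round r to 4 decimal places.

r ≈ 0.0309 per year

A = (423000 − 8500)/8500 = 48.76471
19100 = 423000/(1 + 48.76471·e^(−r·27)) → e^(−27r) = (22.1466 − 1)/48.76471 = 0.433646
r = −ln(0.433646)/27 = 0.83553/27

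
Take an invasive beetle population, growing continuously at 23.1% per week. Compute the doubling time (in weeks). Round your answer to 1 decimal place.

doubling time ≈ 3.0 weeks

doubling time = ln(2) / |r| = 0.69315 / 0.231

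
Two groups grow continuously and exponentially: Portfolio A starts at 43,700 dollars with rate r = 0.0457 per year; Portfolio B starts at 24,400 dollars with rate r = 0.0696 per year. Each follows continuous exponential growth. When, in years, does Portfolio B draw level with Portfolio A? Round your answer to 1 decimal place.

43700·e^(0.0457t) = 24400·e^(0.0696t)
43700/24400 = e^((0.0696 − 0.0457)t) → ln(1.79098) = 0.0239·t
t = 0.58276 / 0.0239

t ≈ 24.4 years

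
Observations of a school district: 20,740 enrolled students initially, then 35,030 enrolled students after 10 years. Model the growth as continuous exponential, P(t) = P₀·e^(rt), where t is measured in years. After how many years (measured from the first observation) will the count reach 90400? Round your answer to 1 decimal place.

t ≈ 28.1 years

r = ln(35030/20740) / 10 ≈ 0.052414 per year
t = ln(90400/20740) / r = 1.47218 / 0.052414 ≈ 28.088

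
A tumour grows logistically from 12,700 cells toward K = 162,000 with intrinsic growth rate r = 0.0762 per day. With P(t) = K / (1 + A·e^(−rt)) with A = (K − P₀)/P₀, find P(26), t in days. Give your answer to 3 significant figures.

≈ 61,800 cells

A = (162000 − 12700)/12700 = 11.75591
P(26) = 162000 / (1 + 11.75591·e^(−0.0762·26)) = 162000 / (1 + 11.75591·0.137904)
= 162000 / 2.62118 ≈ 61804.17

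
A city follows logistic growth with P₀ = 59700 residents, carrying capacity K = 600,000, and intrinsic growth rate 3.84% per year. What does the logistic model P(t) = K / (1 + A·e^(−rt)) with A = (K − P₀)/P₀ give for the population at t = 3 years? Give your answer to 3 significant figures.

≈ 66,200 residents

A = (600000 − 59700)/59700 = 9.05025
P(3) = 600000 / (1 + 9.05025·e^(−0.0384·3)) = 600000 / (1 + 9.05025·0.891188)
= 600000 / 9.06547 ≈ 66185.17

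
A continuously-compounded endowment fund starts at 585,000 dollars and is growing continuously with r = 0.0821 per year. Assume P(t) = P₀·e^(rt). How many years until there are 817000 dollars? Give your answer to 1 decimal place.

t ≈ 4.1 years

817000 = 585000 · e^(0.0821·t)
t = ln(817000/585000) / 0.0821 = ln(1.39658) / 0.0821 = 0.33403 / 0.0821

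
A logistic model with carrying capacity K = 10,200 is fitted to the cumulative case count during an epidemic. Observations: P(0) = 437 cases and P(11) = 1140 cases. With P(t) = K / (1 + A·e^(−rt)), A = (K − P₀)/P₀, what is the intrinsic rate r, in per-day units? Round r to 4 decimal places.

A = (10200 − 437)/437 = 22.34096
1140 = 10200/(1 + 22.34096·e^(−r·11)) → e^(−11r) = (8.94737 − 1)/22.34096 = 0.355731
r = −ln(0.355731)/11 = 1.03358/11

r ≈ 0.0940 per day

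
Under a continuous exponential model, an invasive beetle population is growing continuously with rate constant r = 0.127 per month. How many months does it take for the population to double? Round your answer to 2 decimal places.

doubling time ≈ 5.46 months

doubling time = ln(2) / |r| = 0.69315 / 0.127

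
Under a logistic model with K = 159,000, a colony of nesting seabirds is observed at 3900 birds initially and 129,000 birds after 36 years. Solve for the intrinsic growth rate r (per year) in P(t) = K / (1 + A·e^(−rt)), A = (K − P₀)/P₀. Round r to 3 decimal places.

r ≈ 0.143 per year

A = (159000 − 3900)/3900 = 39.76923
129000 = 159000/(1 + 39.76923·e^(−r·36)) → e^(−36r) = (1.23256 − 1)/39.76923 = 0.005848
r = −ln(0.005848)/36 = 5.14171/36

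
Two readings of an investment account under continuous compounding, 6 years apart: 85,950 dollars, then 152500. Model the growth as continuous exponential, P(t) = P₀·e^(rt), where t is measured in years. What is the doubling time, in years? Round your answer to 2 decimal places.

r = ln(152500/85950) / 6 = ln(1.77429) / 6 ≈ 0.095566 per year
doubling time = ln 2 / |r| = 0.69315 / 0.095566

doubling time ≈ 7.25 years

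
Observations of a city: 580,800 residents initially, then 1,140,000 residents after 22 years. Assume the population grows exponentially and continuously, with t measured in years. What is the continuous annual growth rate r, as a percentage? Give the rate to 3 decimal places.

r ≈ 3.065% per year

1140000 = 580800 · e^(r·22)
e^(22r) = 1140000/580800 = 1.96281
r = ln(1.96281) / 22 = 0.67438 / 22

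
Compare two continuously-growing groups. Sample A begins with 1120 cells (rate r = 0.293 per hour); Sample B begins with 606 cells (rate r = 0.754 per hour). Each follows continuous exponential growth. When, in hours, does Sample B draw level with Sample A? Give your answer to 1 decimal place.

1120·e^(0.293t) = 606·e^(0.754t)
1120/606 = e^((0.754 − 0.293)t) → ln(1.84818) = 0.461·t
t = 0.6142 / 0.461

t ≈ 1.3 hours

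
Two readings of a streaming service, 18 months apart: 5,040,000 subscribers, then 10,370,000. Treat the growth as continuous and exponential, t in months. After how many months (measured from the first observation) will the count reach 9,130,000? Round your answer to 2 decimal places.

r = ln(10370000/5040000) / 18 ≈ 0.040084 per month
t = ln(9130000/5040000) / r = 0.59416 / 0.040084 ≈ 14.823

t ≈ 14.82 months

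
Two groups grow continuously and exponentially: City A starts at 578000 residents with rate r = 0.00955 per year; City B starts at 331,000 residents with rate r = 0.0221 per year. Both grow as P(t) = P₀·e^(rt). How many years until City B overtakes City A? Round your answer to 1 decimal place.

578000·e^(0.00955t) = 331000·e^(0.0221t)
578000/331000 = e^((0.0221 − 0.00955)t) → ln(1.74622) = 0.01255·t
t = 0.55746 / 0.01255

t ≈ 44.4 years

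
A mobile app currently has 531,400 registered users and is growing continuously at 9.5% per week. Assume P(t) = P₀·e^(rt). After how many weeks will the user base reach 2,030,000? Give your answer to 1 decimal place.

t ≈ 14.1 weeks

2030000 = 531400 · e^(0.095·t)
t = ln(2030000/531400) / 0.095 = ln(3.8201) / 0.095 = 1.34028 / 0.095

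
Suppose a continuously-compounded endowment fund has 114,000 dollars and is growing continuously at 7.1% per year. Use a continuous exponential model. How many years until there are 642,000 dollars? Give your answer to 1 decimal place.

642000 = 114000 · e^(0.071·t)
t = ln(642000/114000) / 0.071 = ln(5.63158) / 0.071 = 1.72839 / 0.071

t ≈ 24.3 years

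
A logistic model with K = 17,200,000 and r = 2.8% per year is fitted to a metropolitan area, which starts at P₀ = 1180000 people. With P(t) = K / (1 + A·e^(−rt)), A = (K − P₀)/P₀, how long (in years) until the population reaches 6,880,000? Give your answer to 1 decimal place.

A = (17200000 − 1180000)/1180000 = 13.57627
6880000 = 17200000/(1 + 13.57627·e^(−0.028t)) → 1 + 13.57627·e^(−0.028t) = 2.5
e^(−0.028t) = 0.110487 → t = ln(9.05085)/0.028 = 2.20286/0.028

t ≈ 78.7 years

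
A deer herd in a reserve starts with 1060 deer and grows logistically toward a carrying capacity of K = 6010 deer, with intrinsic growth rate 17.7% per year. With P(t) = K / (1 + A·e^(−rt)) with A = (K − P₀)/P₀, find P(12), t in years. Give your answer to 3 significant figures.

≈ 3,860 deer

A = (6010 − 1060)/1060 = 4.66981
P(12) = 6010 / (1 + 4.66981·e^(−0.177·12)) = 6010 / (1 + 4.66981·0.119552)
= 6010 / 1.55829 ≈ 3856.8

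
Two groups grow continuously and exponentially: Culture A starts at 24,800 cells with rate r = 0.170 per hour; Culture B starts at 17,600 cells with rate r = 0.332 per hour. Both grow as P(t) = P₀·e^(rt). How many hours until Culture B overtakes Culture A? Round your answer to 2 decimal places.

24800·e^(0.17t) = 17600·e^(0.332t)
24800/17600 = e^((0.332 − 0.17)t) → ln(1.40909) = 0.162·t
t = 0.34294 / 0.162

t ≈ 2.12 hours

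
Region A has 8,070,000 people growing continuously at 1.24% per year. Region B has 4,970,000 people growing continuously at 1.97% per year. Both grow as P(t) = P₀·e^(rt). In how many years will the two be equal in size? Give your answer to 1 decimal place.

t ≈ 66.4 years

8070000·e^(0.0124t) = 4970000·e^(0.0197t)
8070000/4970000 = e^((0.0197 − 0.0124)t) → ln(1.62374) = 0.0073·t
t = 0.48473 / 0.0073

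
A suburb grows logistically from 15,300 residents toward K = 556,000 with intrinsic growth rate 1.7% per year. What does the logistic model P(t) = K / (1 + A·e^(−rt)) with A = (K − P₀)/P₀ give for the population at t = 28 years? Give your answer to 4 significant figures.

≈ 24,220 residents

A = (556000 − 15300)/15300 = 35.33987
P(28) = 556000 / (1 + 35.33987·e^(−0.017·28)) = 556000 / (1 + 35.33987·0.621263)
= 556000 / 22.95537 ≈ 24220.91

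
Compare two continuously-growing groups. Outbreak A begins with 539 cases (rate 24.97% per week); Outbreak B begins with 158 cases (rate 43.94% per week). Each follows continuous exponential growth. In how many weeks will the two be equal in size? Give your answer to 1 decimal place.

539·e^(0.2497t) = 158·e^(0.4394t)
539/158 = e^((0.4394 − 0.2497)t) → ln(3.41139) = 0.1897·t
t = 1.22712 / 0.1897

t ≈ 6.5 weeks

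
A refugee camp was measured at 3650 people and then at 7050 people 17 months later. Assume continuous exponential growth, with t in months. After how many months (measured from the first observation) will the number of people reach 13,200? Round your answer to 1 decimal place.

t ≈ 33.2 months

r = ln(7050/3650) / 17 ≈ 0.038724 per month
t = ln(13200/3650) / r = 1.28549 / 0.038724 ≈ 33.197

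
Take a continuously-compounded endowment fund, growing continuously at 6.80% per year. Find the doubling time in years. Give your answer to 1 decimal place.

doubling time = ln(2) / |r| = 0.69315 / 0.068

doubling time ≈ 10.2 years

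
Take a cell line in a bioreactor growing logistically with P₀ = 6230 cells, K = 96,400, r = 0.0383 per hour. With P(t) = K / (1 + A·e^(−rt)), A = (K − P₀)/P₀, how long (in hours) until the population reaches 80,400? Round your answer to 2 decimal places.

A = (96400 − 6230)/6230 = 14.47352
80400 = 96400/(1 + 14.47352·e^(−0.0383t)) → 1 + 14.47352·e^(−0.0383t) = 1.199
e^(−0.0383t) = 0.01375 → t = ln(72.72941)/0.0383 = 4.28675/0.0383

t ≈ 111.93 hours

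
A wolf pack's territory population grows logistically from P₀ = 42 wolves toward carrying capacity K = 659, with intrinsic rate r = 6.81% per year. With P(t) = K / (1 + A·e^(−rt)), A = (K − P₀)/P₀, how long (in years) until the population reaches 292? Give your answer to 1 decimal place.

A = (659 − 42)/42 = 14.69048
292 = 659/(1 + 14.69048·e^(−0.0681t)) → 1 + 14.69048·e^(−0.0681t) = 2.25685
e^(−0.0681t) = 0.085555 → t = ln(11.68834)/0.0681 = 2.45859/0.0681

t ≈ 36.1 years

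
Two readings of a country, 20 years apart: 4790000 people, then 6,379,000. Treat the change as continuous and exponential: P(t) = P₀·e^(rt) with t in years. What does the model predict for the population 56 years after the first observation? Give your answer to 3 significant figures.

≈ 10,700,000 people

r = ln(6379000/4790000) / 20 ≈ 0.014324 per year
P(56) = 4790000 · e^(0.014324·56) = 4790000 · 2.23032 ≈ 10683249.27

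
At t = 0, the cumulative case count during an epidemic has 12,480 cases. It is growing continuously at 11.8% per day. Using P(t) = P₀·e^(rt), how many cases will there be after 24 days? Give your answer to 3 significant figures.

≈ 212,000 cases

P(24) = 12480 · e^(0.118·24) = 12480 · e^(2.832)
= 12480 · 16.97939 ≈ 211902.73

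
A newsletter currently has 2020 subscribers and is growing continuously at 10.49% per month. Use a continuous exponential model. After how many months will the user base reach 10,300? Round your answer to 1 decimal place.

t ≈ 15.5 months

10300 = 2020 · e^(0.1049·t)
t = ln(10300/2020) / 0.1049 = ln(5.09901) / 0.1049 = 1.62905 / 0.1049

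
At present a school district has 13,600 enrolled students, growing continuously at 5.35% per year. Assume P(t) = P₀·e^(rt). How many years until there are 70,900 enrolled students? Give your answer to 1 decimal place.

t ≈ 30.9 years

70900 = 13600 · e^(0.0535·t)
t = ln(70900/13600) / 0.0535 = ln(5.21324) / 0.0535 = 1.6512 / 0.0535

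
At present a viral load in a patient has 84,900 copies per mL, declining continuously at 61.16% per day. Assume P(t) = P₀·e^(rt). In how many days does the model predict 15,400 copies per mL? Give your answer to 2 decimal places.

t ≈ 2.79 days

15400 = 84900 · e^(-0.6116·t)
t = ln(15400/84900) / -0.6116 = ln(0.18139) / -0.6116 = -1.70711 / -0.6116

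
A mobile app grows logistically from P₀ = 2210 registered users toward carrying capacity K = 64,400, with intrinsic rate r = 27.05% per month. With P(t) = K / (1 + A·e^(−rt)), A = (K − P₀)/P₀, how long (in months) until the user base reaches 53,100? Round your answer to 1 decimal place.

t ≈ 18.1 months

A = (64400 − 2210)/2210 = 28.14027
53100 = 64400/(1 + 28.14027·e^(−0.2705t)) → 1 + 28.14027·e^(−0.2705t) = 1.21281
e^(−0.2705t) = 0.007562 → t = ln(132.23437)/0.2705 = 4.88458/0.2705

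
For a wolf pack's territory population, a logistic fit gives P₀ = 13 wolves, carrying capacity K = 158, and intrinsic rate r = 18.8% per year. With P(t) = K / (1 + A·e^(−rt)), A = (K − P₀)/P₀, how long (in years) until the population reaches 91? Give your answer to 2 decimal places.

t ≈ 14.46 years

A = (158 − 13)/13 = 11.15385
91 = 158/(1 + 11.15385·e^(−0.188t)) → 1 + 11.15385·e^(−0.188t) = 1.73626
e^(−0.188t) = 0.06601 → t = ln(15.14925)/0.188 = 2.71795/0.188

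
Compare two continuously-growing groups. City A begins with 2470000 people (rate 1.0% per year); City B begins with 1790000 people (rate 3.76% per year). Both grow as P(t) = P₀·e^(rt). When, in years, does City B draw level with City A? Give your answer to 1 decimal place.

2470000·e^(0.01t) = 1790000·e^(0.0376t)
2470000/1790000 = e^((0.0376 − 0.01)t) → ln(1.37989) = 0.0276·t
t = 0.322 / 0.0276

t ≈ 11.7 years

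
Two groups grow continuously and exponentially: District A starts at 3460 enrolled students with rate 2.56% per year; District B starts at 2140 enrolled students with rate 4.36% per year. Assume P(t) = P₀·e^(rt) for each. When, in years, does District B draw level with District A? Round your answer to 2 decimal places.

t ≈ 26.69 years

3460·e^(0.0256t) = 2140·e^(0.0436t)
3460/2140 = e^((0.0436 − 0.0256)t) → ln(1.61682) = 0.018·t
t = 0.48046 / 0.018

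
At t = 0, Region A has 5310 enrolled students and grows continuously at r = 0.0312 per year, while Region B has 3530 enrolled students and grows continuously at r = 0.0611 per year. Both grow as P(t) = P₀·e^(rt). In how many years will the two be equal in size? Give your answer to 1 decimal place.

t ≈ 13.7 years

5310·e^(0.0312t) = 3530·e^(0.0611t)
5310/3530 = e^((0.0611 − 0.0312)t) → ln(1.50425) = 0.0299·t
t = 0.40829 / 0.0299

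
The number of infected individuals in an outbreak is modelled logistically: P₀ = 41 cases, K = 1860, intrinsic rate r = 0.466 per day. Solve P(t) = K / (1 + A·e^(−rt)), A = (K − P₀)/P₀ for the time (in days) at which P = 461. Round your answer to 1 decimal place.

t ≈ 5.8 days

A = (1860 − 41)/41 = 44.36585
461 = 1860/(1 + 44.36585·e^(−0.466t)) → 1 + 44.36585·e^(−0.466t) = 4.03471
e^(−0.466t) = 0.068402 → t = ln(14.61948)/0.466 = 2.68236/0.466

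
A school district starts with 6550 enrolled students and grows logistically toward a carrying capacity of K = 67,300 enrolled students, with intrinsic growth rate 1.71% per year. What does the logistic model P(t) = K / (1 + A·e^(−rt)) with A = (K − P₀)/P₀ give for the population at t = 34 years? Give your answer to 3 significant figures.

A = (67300 − 6550)/6550 = 9.27481
P(34) = 67300 / (1 + 9.27481·e^(−0.0171·34)) = 67300 / (1 + 9.27481·0.559115)
= 67300 / 6.18569 ≈ 10879.96

≈ 10,900 enrolled students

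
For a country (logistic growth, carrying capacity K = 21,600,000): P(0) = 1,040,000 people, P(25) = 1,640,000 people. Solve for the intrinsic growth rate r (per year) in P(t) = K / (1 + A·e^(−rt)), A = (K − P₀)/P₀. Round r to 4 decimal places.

A = (21600000 − 1040000)/1040000 = 19.76923
1640000 = 21600000/(1 + 19.76923·e^(−r·25)) → e^(−25r) = (13.17073 − 1)/19.76923 = 0.61564
r = −ln(0.61564)/25 = 0.48509/25

r ≈ 0.0194 per year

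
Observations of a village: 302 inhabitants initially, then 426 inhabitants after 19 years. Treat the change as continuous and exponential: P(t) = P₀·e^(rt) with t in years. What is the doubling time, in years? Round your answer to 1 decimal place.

doubling time ≈ 38.3 years

r = ln(426/302) / 19 = ln(1.4106) / 19 ≈ 0.018106 per year
doubling time = ln 2 / |r| = 0.69315 / 0.018106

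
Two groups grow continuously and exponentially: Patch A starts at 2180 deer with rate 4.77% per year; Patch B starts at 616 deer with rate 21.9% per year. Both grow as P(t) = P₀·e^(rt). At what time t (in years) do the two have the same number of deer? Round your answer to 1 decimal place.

t ≈ 7.4 years

2180·e^(0.0477t) = 616·e^(0.219t)
2180/616 = e^((0.219 − 0.0477)t) → ln(3.53896) = 0.1713·t
t = 1.26383 / 0.1713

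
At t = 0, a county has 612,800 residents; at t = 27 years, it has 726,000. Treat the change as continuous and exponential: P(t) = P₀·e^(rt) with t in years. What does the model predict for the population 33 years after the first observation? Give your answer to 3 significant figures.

r = ln(726000/612800) / 27 ≈ 0.006278 per year
P(33) = 612800 · e^(0.006278·33) = 612800 · 1.2302 ≈ 753869.45

≈ 754,000 residents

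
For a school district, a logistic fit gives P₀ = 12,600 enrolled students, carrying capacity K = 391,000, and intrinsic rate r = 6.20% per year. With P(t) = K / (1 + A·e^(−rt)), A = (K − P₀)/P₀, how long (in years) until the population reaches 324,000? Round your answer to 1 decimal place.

t ≈ 80.3 years

A = (391000 − 12600)/12600 = 30.03175
324000 = 391000/(1 + 30.03175·e^(−0.062t)) → 1 + 30.03175·e^(−0.062t) = 1.20679
e^(−0.062t) = 0.006886 → t = ln(145.22814)/0.062 = 4.97831/0.062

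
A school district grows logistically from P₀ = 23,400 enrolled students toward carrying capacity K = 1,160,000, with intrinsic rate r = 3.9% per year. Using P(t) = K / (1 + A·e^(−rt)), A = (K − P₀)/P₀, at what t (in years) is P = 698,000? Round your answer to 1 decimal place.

A = (1160000 − 23400)/23400 = 48.57265
698000 = 1160000/(1 + 48.57265·e^(−0.039t)) → 1 + 48.57265·e^(−0.039t) = 1.66189
e^(−0.039t) = 0.013627 → t = ln(73.38465)/0.039 = 4.29571/0.039

t ≈ 110.1 years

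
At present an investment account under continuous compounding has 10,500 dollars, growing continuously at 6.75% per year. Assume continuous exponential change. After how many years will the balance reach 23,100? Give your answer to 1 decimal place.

t ≈ 11.7 years

23100 = 10500 · e^(0.0675·t)
t = ln(23100/10500) / 0.0675 = ln(2.2) / 0.0675 = 0.78846 / 0.0675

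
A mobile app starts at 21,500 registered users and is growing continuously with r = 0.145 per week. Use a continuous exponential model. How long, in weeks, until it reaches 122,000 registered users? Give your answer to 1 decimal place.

122000 = 21500 · e^(0.145·t)
t = ln(122000/21500) / 0.145 = ln(5.67442) / 0.145 = 1.73597 / 0.145

t ≈ 12.0 weeks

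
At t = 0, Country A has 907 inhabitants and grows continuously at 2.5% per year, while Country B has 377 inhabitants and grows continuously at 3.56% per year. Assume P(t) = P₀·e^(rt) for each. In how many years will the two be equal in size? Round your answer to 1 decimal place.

907·e^(0.025t) = 377·e^(0.0356t)
907/377 = e^((0.0356 − 0.025)t) → ln(2.40584) = 0.0106·t
t = 0.8779 / 0.0106

t ≈ 82.8 years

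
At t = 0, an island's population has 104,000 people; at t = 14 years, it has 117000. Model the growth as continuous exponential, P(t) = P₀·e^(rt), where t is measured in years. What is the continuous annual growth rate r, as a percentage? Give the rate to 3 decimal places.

117000 = 104000 · e^(r·14)
e^(14r) = 117000/104000 = 1.125
r = ln(1.125) / 14 = 0.11778 / 14

r ≈ 0.841% per year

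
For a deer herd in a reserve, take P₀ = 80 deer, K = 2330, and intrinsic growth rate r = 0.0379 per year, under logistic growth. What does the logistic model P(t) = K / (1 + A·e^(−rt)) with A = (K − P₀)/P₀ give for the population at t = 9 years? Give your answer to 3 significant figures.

≈ 111 deer

A = (2330 − 80)/80 = 28.125
P(9) = 2330 / (1 + 28.125·e^(−0.0379·9)) = 2330 / (1 + 28.125·0.710988)
= 2330 / 20.99653 ≈ 110.97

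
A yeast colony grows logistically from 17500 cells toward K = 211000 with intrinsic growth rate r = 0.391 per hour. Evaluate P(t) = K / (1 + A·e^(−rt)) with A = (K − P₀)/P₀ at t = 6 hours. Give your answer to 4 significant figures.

≈ 102,500 cells

A = (211000 − 17500)/17500 = 11.05714
P(6) = 211000 / (1 + 11.05714·e^(−0.391·6)) = 211000 / (1 + 11.05714·0.095751)
= 211000 / 2.05874 ≈ 102490.02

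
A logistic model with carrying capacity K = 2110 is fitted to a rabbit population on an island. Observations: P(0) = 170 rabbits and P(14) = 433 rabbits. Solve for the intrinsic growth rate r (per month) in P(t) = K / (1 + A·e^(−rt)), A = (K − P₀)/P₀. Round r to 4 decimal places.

r ≈ 0.0772 per month

A = (2110 − 170)/170 = 11.41176
433 = 2110/(1 + 11.41176·e^(−r·14)) → e^(−14r) = (4.87298 − 1)/11.41176 = 0.339385
r = −ln(0.339385)/14 = 1.08062/14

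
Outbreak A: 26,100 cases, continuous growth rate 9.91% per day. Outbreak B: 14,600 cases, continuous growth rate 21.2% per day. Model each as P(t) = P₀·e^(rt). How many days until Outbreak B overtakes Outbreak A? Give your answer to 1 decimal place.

26100·e^(0.0991t) = 14600·e^(0.212t)
26100/14600 = e^((0.212 − 0.0991)t) → ln(1.78767) = 0.1129·t
t = 0.58091 / 0.1129

t ≈ 5.1 days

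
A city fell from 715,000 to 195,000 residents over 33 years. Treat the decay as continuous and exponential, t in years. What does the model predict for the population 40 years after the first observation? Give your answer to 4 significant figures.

≈ 148,000 residents

r = ln(195000/715000) / 33 ≈ -0.039372 per year
P(40) = 715000 · e^(-0.039372·40) = 715000 · 0.20703 ≈ 148026.91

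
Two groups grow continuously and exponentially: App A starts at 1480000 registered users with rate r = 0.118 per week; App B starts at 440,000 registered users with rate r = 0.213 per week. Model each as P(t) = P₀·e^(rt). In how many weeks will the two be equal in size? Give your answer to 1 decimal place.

1480000·e^(0.118t) = 440000·e^(0.213t)
1480000/440000 = e^((0.213 − 0.118)t) → ln(3.36364) = 0.095·t
t = 1.21302 / 0.095

t ≈ 12.8 weeks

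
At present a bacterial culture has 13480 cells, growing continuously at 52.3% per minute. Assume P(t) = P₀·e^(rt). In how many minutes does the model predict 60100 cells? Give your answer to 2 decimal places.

60100 = 13480 · e^(0.523·t)
t = ln(60100/13480) / 0.523 = ln(4.45846) / 0.523 = 1.4948 / 0.523

t ≈ 2.86 minutes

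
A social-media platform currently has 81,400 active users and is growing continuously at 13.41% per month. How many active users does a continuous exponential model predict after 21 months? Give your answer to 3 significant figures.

≈ 1,360,000 active users

P(21) = 81400 · e^(0.1341·21) = 81400 · e^(2.8161)
= 81400 · 16.71155 ≈ 1360320.04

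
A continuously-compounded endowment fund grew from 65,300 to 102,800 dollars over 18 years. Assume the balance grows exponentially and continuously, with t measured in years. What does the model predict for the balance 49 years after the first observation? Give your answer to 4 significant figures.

r = ln(102800/65300) / 18 ≈ 0.025211 per year
P(49) = 65300 · e^(0.025211·49) = 65300 · 3.4395 ≈ 224599.38

≈ 224,600 dollars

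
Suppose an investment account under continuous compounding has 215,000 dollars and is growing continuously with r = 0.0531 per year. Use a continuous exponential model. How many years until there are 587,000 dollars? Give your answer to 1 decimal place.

587000 = 215000 · e^(0.0531·t)
t = ln(587000/215000) / 0.0531 = ln(2.73023) / 0.0531 = 1.00439 / 0.0531

t ≈ 18.9 years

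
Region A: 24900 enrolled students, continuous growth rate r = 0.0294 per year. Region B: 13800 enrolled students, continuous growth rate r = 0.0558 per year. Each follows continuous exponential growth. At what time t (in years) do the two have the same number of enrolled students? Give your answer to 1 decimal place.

t ≈ 22.4 years

24900·e^(0.0294t) = 13800·e^(0.0558t)
24900/13800 = e^((0.0558 − 0.0294)t) → ln(1.80435) = 0.0264·t
t = 0.5902 / 0.0264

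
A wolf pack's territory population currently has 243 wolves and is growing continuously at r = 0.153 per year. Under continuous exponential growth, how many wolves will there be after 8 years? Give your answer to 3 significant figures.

≈ 826 wolves

P(8) = 243 · e^(0.153·8) = 243 · e^(1.224)
= 243 · 3.40076 ≈ 826.39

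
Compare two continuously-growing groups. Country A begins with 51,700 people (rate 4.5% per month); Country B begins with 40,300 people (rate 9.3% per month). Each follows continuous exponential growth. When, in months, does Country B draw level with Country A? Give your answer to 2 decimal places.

t ≈ 5.19 months

51700·e^(0.045t) = 40300·e^(0.093t)
51700/40300 = e^((0.093 − 0.045)t) → ln(1.28288) = 0.048·t
t = 0.24911 / 0.048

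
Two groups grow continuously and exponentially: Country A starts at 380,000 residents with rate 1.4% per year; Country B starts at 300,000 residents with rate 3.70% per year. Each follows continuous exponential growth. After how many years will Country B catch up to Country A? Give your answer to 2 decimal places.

t ≈ 10.28 years

380000·e^(0.014t) = 300000·e^(0.037t)
380000/300000 = e^((0.037 − 0.014)t) → ln(1.26667) = 0.023·t
t = 0.23639 / 0.023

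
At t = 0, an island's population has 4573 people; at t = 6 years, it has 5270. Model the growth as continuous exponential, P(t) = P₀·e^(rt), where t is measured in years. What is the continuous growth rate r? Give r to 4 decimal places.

r ≈ 0.0236 per year

5270 = 4573 · e^(r·6)
e^(6r) = 5270/4573 = 1.15242
r = ln(1.15242) / 6 = 0.14186 / 6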